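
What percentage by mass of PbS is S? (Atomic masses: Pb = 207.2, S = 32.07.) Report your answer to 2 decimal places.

13.40%

Molar mass = 1(207.2) + 1(32.07) = 239.270 g/mol
Mass of S per mole = 1 × 32.07 = 32.070 g
% S = 32.070 / 239.270 × 100 = 13.40%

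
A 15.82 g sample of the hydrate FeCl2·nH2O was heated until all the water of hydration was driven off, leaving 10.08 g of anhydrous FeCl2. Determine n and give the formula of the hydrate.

FeCl2·4H2O

Mass of water lost = 15.82 − 10.08 = 5.74 g → 5.74 / 18.02 = 0.3185 mol H2O
Molar mass of FeCl2 = 126.75 g/mol → mol FeCl2 = 10.08 / 126.75 = 0.07953
n = 0.3185 / 0.07953 = 4.01 ≈ 4 → FeCl2·4H2O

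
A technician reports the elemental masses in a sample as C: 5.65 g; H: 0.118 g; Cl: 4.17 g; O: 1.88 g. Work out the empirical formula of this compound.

C4HClO

C: 5.65 g ÷ 12.01 g/mol = 0.4704 mol
H: 0.118 g ÷ 1.008 g/mol = 0.1171 mol
Cl: 4.17 g ÷ 35.45 g/mol = 0.1176 mol
O: 1.88 g ÷ 16.00 g/mol = 0.1175 mol
Divide by the smallest (0.1171 mol H): C 4.019, H 1.000, Cl 1.005, O 1.004
≈ 4:1:1:1 → C4HClO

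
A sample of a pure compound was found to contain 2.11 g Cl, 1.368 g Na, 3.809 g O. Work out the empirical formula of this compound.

ClNaO4

n(Cl) = 2.11/35.45 = 0.05952, n(Na) = 1.368/22.99 = 0.0595, n(O) = 3.809/16.00 = 0.2381
Smallest is Na at 0.0595 mol; normalising gives Cl 1.000, Na 1.000, O 4.001
Ratio ≈ 1:1:4, so the empirical formula is ClNaO4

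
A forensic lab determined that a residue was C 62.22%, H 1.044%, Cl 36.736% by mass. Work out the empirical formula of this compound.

Assume 100 g: 62.22 g C, 1.044 g H, 36.736 g Cl.
C: 62.22 g ÷ 12.01 g/mol = 5.181 mol
H: 1.044 g ÷ 1.008 g/mol = 1.036 mol
Cl: 36.736 g ÷ 35.45 g/mol = 1.036 mol
Divide by the smallest (1.036 mol H): C 5.002, H 1.000, Cl 1.001
→ C5HCl

C5HCl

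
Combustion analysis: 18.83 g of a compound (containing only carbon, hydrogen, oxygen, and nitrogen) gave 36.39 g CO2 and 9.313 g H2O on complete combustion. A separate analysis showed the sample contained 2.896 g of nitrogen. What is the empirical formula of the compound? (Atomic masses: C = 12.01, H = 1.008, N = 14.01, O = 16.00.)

mol C = 36.39 / 44.01 = 0.8269; mass C = 0.8269 × 12.01 = 9.931 g
mol H = 2 × (9.313 / 18.02) = 1.034; mass H = 1.034 × 1.008 = 1.042 g
mol N = 2.896 / 14.01 = 0.2067
mass O = 18.83 − (13.87) = 4.962 g → mol O = 0.3101
Smallest is N at 0.2067 mol; normalising gives C 4.000, H 5.000, N 1.000, O 1.500
Scaling by 2: C 8.00, H 10.00, N 2.00, O 3.00 → C8H10N2O3

C8H10N2O3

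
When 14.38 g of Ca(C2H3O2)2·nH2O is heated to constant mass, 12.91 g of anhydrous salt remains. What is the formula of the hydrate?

Mass of water lost = 14.38 − 12.91 = 1.47 g → 1.47 / 18.02 = 0.08158 mol H2O
Molar mass of Ca(C2H3O2)2 = 158.17 g/mol → mol Ca(C2H3O2)2 = 12.91 / 158.17 = 0.08162
n = 0.08158 / 0.08162 = 1.00 ≈ 1 → Ca(C2H3O2)2·H2O

Ca(C2H3O2)2·H2O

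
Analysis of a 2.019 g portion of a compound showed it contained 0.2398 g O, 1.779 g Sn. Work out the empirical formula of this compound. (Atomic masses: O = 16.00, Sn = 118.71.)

O: 0.2398 g ÷ 16.00 g/mol = 0.01499 mol
Sn: 1.779 g ÷ 118.71 g/mol = 0.01499 mol
Ratios (÷ 0.01499): O 1.000, Sn 1.000
→ OSn

OSn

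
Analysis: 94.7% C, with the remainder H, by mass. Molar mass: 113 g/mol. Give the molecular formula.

C9H6

Assume 100 g: 94.7 g C, 5.3 g H.
n(C) = 94.7/12.01 = 7.885, n(H) = 5.3/1.008 = 5.258
Divide by the smallest (5.258 mol H): C 1.500, H 1.000
Scaling by 2: C 3.00, H 2.00 → C3H2
Empirical-formula mass = 38.05 g/mol
n = 113 / 38.05 = 2.97 ≈ 3
Molecular formula = (C3H2)×3 = C9H6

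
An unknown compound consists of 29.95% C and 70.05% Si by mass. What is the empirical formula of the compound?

Assume 100 g: 29.95 g C, 70.05 g Si.
Moles — C: 29.95 / 12.01 = 2.494 mol; Si: 70.05 / 28.09 = 2.494 mol
Divide by the smallest (2.494 mol C): C 1.000, Si 1.000
→ CSi

CSi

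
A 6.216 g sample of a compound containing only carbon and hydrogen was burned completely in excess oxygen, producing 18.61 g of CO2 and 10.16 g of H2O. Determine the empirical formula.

C3H8

mol C = 18.61 / 44.01 = 0.4229; mass C = 0.4229 × 12.01 = 5.079 g
mol H = 2 × (10.16 / 18.02) = 1.128; mass H = 1.128 × 1.008 = 1.137 g
Divide by the smallest (0.4229 mol C): C 1.000, H 2.667
×3: C 3.00, H 8.00 → C3H8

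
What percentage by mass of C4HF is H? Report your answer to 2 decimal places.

1.48%

Molar mass = 4(12.01) + 1(1.008) + 1(19.00) = 68.048 g/mol
Mass of H per mole = 1 × 1.008 = 1.008 g
% H = 1.008 / 68.048 × 100 = 1.48%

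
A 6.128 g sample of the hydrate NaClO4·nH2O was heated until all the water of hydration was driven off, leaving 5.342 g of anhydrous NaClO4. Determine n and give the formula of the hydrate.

Mass of water lost = 6.128 − 5.342 = 0.786 g → 0.786 / 18.02 = 0.04362 mol H2O
Molar mass of NaClO4 = 122.44 g/mol → mol NaClO4 = 5.342 / 122.44 = 0.04363
n = 0.04362 / 0.04363 = 1.00 ≈ 1 → NaClO4·H2O

NaClO4·H2O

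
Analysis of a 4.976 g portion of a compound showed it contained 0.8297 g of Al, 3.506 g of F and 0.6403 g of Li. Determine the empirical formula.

Al: 0.8297 g ÷ 26.98 g/mol = 0.03075 mol
F: 3.506 g ÷ 19.00 g/mol = 0.1845 mol
Li: 0.6403 g ÷ 6.94 g/mol = 0.09226 mol
Smallest is Al at 0.03075 mol; normalising gives Al 1.000, F 6.000, Li 3.000
Ratio ≈ 1:6:3, so the empirical formula is AlF6Li3

AlF6Li3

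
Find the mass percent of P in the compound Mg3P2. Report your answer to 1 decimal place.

Molar mass = 3(24.31) + 2(30.97) = 134.870 g/mol
Mass of P per mole = 2 × 30.97 = 61.940 g
% P = 61.940 / 134.870 × 100 = 45.9%

45.9%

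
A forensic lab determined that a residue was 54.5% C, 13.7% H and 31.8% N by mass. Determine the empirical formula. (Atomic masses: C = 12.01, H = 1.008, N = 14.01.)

C2H6N

Assume 100 g: 54.5 g C, 13.7 g H, 31.8 g N.
C: 54.5 g ÷ 12.01 g/mol = 4.538 mol
H: 13.7 g ÷ 1.008 g/mol = 13.59 mol
N: 31.8 g ÷ 14.01 g/mol = 2.27 mol
Divide by the smallest (2.27 mol N): C 1.999, H 5.988, N 1.000
→ C2H6N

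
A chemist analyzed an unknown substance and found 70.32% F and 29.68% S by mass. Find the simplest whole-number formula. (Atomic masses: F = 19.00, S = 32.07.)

F4S

Assume 100 g: 70.32 g F, 29.68 g S.
Moles — F: 70.32 / 19.00 = 3.701 mol; S: 29.68 / 32.07 = 0.9255 mol
Ratios (÷ 0.9255): F 3.999, S 1.000
→ F4S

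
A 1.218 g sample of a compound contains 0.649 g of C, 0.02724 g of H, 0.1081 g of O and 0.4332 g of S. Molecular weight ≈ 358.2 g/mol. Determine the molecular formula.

C16H8O2S4

Moles — C: 0.649 / 12.01 = 0.05404 mol; H: 0.02724 / 1.008 = 0.02702 mol; O: 0.1081 / 16.00 = 0.006756 mol; S: 0.4332 / 32.07 = 0.01351 mol
Smallest is O at 0.006756 mol; normalising gives C 7.998, H 4.000, O 1.000, S 1.999
≈ 8:4:1:2 → C8H4OS2
Empirical-formula mass = 180.25 g/mol
n = 358.2 / 180.25 = 1.99 ≈ 2
Molecular formula = (C8H4OS2)×2 = C16H8O2S4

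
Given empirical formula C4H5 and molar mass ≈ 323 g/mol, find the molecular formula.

C24H30

Empirical-formula mass = 53.08 g/mol
n = 323 / 53.08 = 6.09 ≈ 6
Molecular formula = (C4H5)6 = C24H30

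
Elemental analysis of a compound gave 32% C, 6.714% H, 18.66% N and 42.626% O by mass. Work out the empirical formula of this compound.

C2H5NO2

Assume 100 g: 32 g C, 6.714 g H, 18.66 g N, 42.626 g O.
Moles — C: 32 / 12.01 = 2.664 mol; H: 6.714 / 1.008 = 6.661 mol; N: 18.66 / 14.01 = 1.332 mol; O: 42.626 / 16.00 = 2.664 mol
Smallest is N at 1.332 mol; normalising gives C 2.000, H 5.001, N 1.000, O 2.000
→ C2H5NO2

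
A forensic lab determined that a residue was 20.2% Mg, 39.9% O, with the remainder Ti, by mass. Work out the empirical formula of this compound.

Assume 100 g: 20.2 g Mg, 39.9 g O, 39.9 g Ti.
n(Mg) = 20.2/24.31 = 0.8309, n(O) = 39.9/16.00 = 2.494, n(Ti) = 39.9/47.87 = 0.8335
Divide by the smallest (0.8309 mol Mg): Mg 1.000, O 3.001, Ti 1.003
Ratio ≈ 1:3:1, so the empirical formula is MgO3Ti

MgO3Ti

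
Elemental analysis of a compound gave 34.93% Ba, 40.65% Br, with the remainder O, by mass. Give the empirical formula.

Assume 100 g: 34.93 g Ba, 40.65 g Br, 24.42 g O.
Ba: 34.93 g ÷ 137.33 g/mol = 0.2544 mol
Br: 40.65 g ÷ 79.90 g/mol = 0.5088 mol
O: 24.42 g ÷ 16.00 g/mol = 1.526 mol
Divide by the smallest (0.2544 mol Ba): Ba 1.000, Br 2.000, O 6.001
→ BaBr2O6

BaBr2O6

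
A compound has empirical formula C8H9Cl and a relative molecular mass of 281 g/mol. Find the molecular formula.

Empirical-formula mass = 140.60 g/mol
n = 281 / 140.60 = 2.00 ≈ 2
Molecular formula = (C8H9Cl)2 = C16H18Cl2

C16H18Cl2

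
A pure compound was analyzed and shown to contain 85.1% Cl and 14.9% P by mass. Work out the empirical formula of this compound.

Cl5P

Assume 100 g: 85.1 g Cl, 14.9 g P.
Cl: 85.1 g ÷ 35.45 g/mol = 2.401 mol
P: 14.9 g ÷ 30.97 g/mol = 0.4811 mol
Divide by the smallest (0.4811 mol P): Cl 4.990, P 1.000
→ Cl5P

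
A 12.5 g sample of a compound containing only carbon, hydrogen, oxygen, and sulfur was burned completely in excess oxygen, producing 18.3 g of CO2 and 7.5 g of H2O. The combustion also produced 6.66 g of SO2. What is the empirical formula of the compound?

mol C = 18.3 / 44.01 = 0.4158; mass C = 0.4158 × 12.01 = 4.994 g
mol H = 2 × (7.5 / 18.02) = 0.8324; mass H = 0.8324 × 1.008 = 0.8391 g
mol S = 6.66 / 64.07 = 0.1039; mass S = 3.334 g
mass O = 12.5 − (9.167) = 3.333 g → mol O = 0.2083
Smallest is S at 0.1039 mol; normalising gives C 4.000, H 8.008, O 2.004, S 1.000
→ C4H8O2S

C4H8O2S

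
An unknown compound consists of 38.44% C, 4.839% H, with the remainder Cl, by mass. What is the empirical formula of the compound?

Assume 100 g: 38.44 g C, 4.839 g H, 56.721 g Cl.
C: 38.44 g ÷ 12.01 g/mol = 3.201 mol
H: 4.839 g ÷ 1.008 g/mol = 4.801 mol
Cl: 56.721 g ÷ 35.45 g/mol = 1.6 mol
Ratios (÷ 1.6): C 2.000, H 3.000, Cl 1.000
≈ 2:3:1 → C2H3Cl

C2H3Cl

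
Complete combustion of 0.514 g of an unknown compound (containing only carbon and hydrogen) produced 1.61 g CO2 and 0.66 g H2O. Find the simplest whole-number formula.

CH2

mol C = 1.61 / 44.01 = 0.03658; mass C = 0.03658 × 12.01 = 0.4394 g
mol H = 2 × (0.66 / 18.02) = 0.07325; mass H = 0.07325 × 1.008 = 0.07384 g
Smallest is C at 0.03658 mol; normalising gives C 1.000, H 2.002
Ratio ≈ 1:2, so the empirical formula is CH2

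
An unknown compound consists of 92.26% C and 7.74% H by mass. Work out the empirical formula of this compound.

Assume 100 g: 92.26 g C, 7.74 g H.
Moles — C: 92.26 / 12.01 = 7.682 mol; H: 7.74 / 1.008 = 7.679 mol
Smallest is H at 7.679 mol; normalising gives C 1.000, H 1.000
→ CH

CH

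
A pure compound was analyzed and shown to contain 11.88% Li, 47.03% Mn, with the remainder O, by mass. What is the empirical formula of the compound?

Li2MnO3

Assume 100 g: 11.88 g Li, 47.03 g Mn, 41.09 g O.
n(Li) = 11.88/6.94 = 1.712, n(Mn) = 47.03/54.94 = 0.856, n(O) = 41.09/16.00 = 2.568
Ratios (÷ 0.856): Li 2.000, Mn 1.000, O 3.000
≈ 2:1:3 → Li2MnO3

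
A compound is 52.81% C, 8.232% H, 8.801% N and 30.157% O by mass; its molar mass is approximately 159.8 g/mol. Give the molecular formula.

C7H13NO3

Assume 100 g: 52.81 g C, 8.232 g H, 8.801 g N, 30.157 g O.
Moles — C: 52.81 / 12.01 = 4.397 mol; H: 8.232 / 1.008 = 8.167 mol; N: 8.801 / 14.01 = 0.6282 mol; O: 30.157 / 16.00 = 1.885 mol
Ratios (÷ 0.6282): C 7.000, H 13.000, N 1.000, O 3.000
→ C7H13NO3
Empirical-formula mass = 159.18 g/mol
n = 159.8 / 159.18 = 1.00 ≈ 1
Molecular formula = empirical formula = C7H13NO3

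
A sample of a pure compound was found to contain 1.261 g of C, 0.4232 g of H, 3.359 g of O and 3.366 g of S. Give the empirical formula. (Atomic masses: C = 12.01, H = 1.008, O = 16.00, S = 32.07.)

CH4O2S

n(C) = 1.261/12.01 = 0.105, n(H) = 0.4232/1.008 = 0.4198, n(O) = 3.359/16.00 = 0.2099, n(S) = 3.366/32.07 = 0.105
Divide by the smallest (0.105 mol S): C 1.000, H 4.000, O 2.000, S 1.000
≈ 1:4:2:1 → CH4O2S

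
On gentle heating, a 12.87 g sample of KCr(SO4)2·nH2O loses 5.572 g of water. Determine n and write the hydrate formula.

KCr(SO4)2·12H2O

Mass of anhydrous KCr(SO4)2 = 12.87 − 5.572 = 7.298 g
mol H2O = 5.572 / 18.02 = 0.3092
Molar mass of KCr(SO4)2 = 283.24 g/mol → mol KCr(SO4)2 = 7.298 / 283.24 = 0.02577
n = 0.3092 / 0.02577 = 12.00 ≈ 12 → KCr(SO4)2·12H2O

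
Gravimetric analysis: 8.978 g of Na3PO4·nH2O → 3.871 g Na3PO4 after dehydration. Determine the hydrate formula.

Mass of water lost = 8.978 − 3.871 = 5.107 g → 5.107 / 18.02 = 0.2834 mol H2O
Molar mass of Na3PO4 = 163.94 g/mol → mol Na3PO4 = 3.871 / 163.94 = 0.02361
n = 0.2834 / 0.02361 = 12.00 ≈ 12 → Na3PO4·12H2O

Na3PO4·12H2O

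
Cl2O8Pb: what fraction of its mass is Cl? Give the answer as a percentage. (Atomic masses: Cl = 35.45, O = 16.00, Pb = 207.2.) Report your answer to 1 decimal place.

17.5%

Molar mass = 2(35.45) + 8(16.00) + 1(207.2) = 406.100 g/mol
Mass of Cl per mole = 2 × 35.45 = 70.900 g
% Cl = 70.900 / 406.100 × 100 = 17.5%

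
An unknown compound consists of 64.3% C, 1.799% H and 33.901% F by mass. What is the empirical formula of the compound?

Assume 100 g: 64.3 g C, 1.799 g H, 33.901 g F.
Moles — C: 64.3 / 12.01 = 5.354 mol; H: 1.799 / 1.008 = 1.785 mol; F: 33.901 / 19.00 = 1.784 mol
Ratios (÷ 1.784): C 3.001, H 1.000, F 1.000
→ C3HF

C3HF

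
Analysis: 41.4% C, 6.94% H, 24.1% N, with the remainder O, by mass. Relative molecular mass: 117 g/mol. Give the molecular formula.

Assume 100 g: 41.4 g C, 6.94 g H, 24.1 g N, 27.56 g O.
n(C) = 41.4/12.01 = 3.447, n(H) = 6.94/1.008 = 6.885, n(N) = 24.1/14.01 = 1.72, n(O) = 27.56/16.00 = 1.722
Divide by the smallest (1.72 mol N): C 2.004, H 4.002, N 1.000, O 1.001
≈ 2:4:1:1 → C2H4NO
Empirical-formula mass = 58.06 g/mol
n = 117 / 58.06 = 2.02 ≈ 2
Molecular formula = (C2H4NO)×2 = C4H8N2O2

C4H8N2O2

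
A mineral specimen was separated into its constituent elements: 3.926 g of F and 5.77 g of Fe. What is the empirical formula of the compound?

F: 3.926 g ÷ 19.00 g/mol = 0.2066 mol
Fe: 5.77 g ÷ 55.85 g/mol = 0.1033 mol
Ratios (÷ 0.1033): F 2.000, Fe 1.000
≈ 2:1 → F2Fe

F2Fe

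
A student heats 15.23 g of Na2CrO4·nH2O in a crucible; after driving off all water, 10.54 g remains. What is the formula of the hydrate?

Na2CrO4·4H2O

Mass of water lost = 15.23 − 10.54 = 4.69 g → 4.69 / 18.02 = 0.2603 mol H2O
Molar mass of Na2CrO4 = 161.98 g/mol → mol Na2CrO4 = 10.54 / 161.98 = 0.06507
n = 0.2603 / 0.06507 = 4.00 ≈ 4 → Na2CrO4·4H2O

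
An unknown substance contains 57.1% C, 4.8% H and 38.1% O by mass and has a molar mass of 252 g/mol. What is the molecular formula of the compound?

Assume 100 g: 57.1 g C, 4.8 g H, 38.1 g O.
C: 57.1 g ÷ 12.01 g/mol = 4.754 mol
H: 4.8 g ÷ 1.008 g/mol = 4.762 mol
O: 38.1 g ÷ 16.00 g/mol = 2.381 mol
Divide by the smallest (2.381 mol O): C 1.997, H 2.000, O 1.000
→ C2H2O
Empirical-formula mass = 42.04 g/mol
n = 252 / 42.04 = 5.99 ≈ 6
Molecular formula = (C2H2O)×6 = C12H12O6

C12H12O6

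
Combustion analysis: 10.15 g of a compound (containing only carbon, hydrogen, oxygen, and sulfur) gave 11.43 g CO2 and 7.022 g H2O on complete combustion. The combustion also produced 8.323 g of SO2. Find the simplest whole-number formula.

mol C = 11.43 / 44.01 = 0.2597; mass C = 0.2597 × 12.01 = 3.119 g
mol H = 2 × (7.022 / 18.02) = 0.7794; mass H = 0.7794 × 1.008 = 0.7856 g
mol S = 8.323 / 64.07 = 0.1299; mass S = 4.166 g
mass O = 10.15 − (8.071) = 2.079 g → mol O = 0.1300
Ratios (÷ 0.1299): C 1.999, H 5.999, O 1.000, S 1.000
→ C2H6OS

C2H6OS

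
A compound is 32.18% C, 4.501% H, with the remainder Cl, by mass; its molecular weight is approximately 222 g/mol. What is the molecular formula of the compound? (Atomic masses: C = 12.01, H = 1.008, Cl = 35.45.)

Assume 100 g: 32.18 g C, 4.501 g H, 63.319 g Cl.
Moles — C: 32.18 / 12.01 = 2.679 mol; H: 4.501 / 1.008 = 4.465 mol; Cl: 63.319 / 35.45 = 1.786 mol
Ratios (÷ 1.786): C 1.500, H 2.500, Cl 1.000
×2: C 3.00, H 5.00, Cl 2.00 → C3H5Cl2
Empirical-formula mass = 111.97 g/mol
n = 222 / 111.97 = 1.98 ≈ 2
Molecular formula = (C3H5Cl2)×2 = C6H10Cl4

C6H10Cl4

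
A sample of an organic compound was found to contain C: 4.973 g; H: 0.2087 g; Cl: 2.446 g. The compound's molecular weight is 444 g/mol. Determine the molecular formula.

C24H12Cl4

n(C) = 4.973/12.01 = 0.4141, n(H) = 0.2087/1.008 = 0.207, n(Cl) = 2.446/35.45 = 0.069
Ratios (÷ 0.069): C 6.001, H 3.001, Cl 1.000
→ C6H3Cl
Empirical-formula mass = 110.53 g/mol
n = 444 / 110.53 = 4.02 ≈ 4
Molecular formula = (C6H3Cl)×4 = C24H12Cl4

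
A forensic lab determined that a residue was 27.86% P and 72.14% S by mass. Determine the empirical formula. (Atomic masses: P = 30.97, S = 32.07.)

P2S5

Assume 100 g: 27.86 g P, 72.14 g S.
n(P) = 27.86/30.97 = 0.8996, n(S) = 72.14/32.07 = 2.249
Divide by the smallest (0.8996 mol P): P 1.000, S 2.501
Multiply by 2: P 2.00, S 5.00 → P2S5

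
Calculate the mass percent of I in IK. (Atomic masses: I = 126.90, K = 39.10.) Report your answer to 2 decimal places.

Molar mass = 1(126.90) + 1(39.10) = 166.000 g/mol
Mass of I per mole = 1 × 126.90 = 126.900 g
% I = 126.900 / 166.000 × 100 = 76.45%

76.45%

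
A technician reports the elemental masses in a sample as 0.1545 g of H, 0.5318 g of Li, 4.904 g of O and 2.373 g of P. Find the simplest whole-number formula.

n(H) = 0.1545/1.008 = 0.1533, n(Li) = 0.5318/6.94 = 0.07663, n(O) = 4.904/16.00 = 0.3065, n(P) = 2.373/30.97 = 0.07662
Ratios (÷ 0.07662): H 2.000, Li 1.000, O 4.000, P 1.000
Ratio ≈ 2:1:4:1, so the empirical formula is H2LiO4P

H2LiO4P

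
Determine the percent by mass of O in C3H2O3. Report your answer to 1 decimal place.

55.8%

Molar mass = 3(12.01) + 2(1.008) + 3(16.00) = 86.046 g/mol
Mass of O per mole = 3 × 16.00 = 48.000 g
% O = 48.000 / 86.046 × 100 = 55.8%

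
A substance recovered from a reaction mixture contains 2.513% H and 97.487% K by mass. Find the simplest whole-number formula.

Assume 100 g: 2.513 g H, 97.487 g K.
H: 2.513 g ÷ 1.008 g/mol = 2.493 mol
K: 97.487 g ÷ 39.10 g/mol = 2.493 mol
Smallest is H at 2.493 mol; normalising gives H 1.000, K 1.000
≈ 1:1 → HK

HK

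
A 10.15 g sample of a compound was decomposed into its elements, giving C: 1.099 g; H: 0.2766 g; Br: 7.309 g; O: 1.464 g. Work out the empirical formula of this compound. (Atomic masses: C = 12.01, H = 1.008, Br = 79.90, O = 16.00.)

CH3BrO

C: 1.099 g ÷ 12.01 g/mol = 0.09151 mol
H: 0.2766 g ÷ 1.008 g/mol = 0.2744 mol
Br: 7.309 g ÷ 79.90 g/mol = 0.09148 mol
O: 1.464 g ÷ 16.00 g/mol = 0.0915 mol
Divide by the smallest (0.09148 mol Br): C 1.000, H 3.000, Br 1.000, O 1.000
Ratio ≈ 1:3:1:1, so the empirical formula is CH3BrO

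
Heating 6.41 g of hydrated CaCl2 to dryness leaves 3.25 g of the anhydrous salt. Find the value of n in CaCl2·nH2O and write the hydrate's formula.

CaCl2·6H2O

Mass of water lost = 6.41 − 3.25 = 3.16 g → 3.16 / 18.02 = 0.1754 mol H2O
Molar mass of CaCl2 = 110.98 g/mol → mol CaCl2 = 3.25 / 110.98 = 0.02928
n = 0.1754 / 0.02928 = 5.99 ≈ 6 → CaCl2·6H2O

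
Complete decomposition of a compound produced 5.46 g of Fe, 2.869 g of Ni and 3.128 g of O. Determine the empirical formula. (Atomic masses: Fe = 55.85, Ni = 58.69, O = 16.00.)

Fe: 5.46 g ÷ 55.85 g/mol = 0.09776 mol
Ni: 2.869 g ÷ 58.69 g/mol = 0.04888 mol
O: 3.128 g ÷ 16.00 g/mol = 0.1955 mol
Divide by the smallest (0.04888 mol Ni): Fe 2.000, Ni 1.000, O 3.999
≈ 2:1:4 → Fe2NiO4

Fe2NiO4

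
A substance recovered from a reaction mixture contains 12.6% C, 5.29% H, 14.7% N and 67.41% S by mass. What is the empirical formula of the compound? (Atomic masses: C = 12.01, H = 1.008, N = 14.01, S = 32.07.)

CH5NS2

Assume 100 g: 12.6 g C, 5.29 g H, 14.7 g N, 67.41 g S.
Moles — C: 12.6 / 12.01 = 1.049 mol; H: 5.29 / 1.008 = 5.248 mol; N: 14.7 / 14.01 = 1.049 mol; S: 67.41 / 32.07 = 2.102 mol
Smallest is C at 1.049 mol; normalising gives C 1.000, H 5.002, N 1.000, S 2.004
≈ 1:5:1:2 → CH5NS2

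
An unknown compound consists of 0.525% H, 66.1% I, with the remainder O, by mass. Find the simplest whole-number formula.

Assume 100 g: 0.525 g H, 66.1 g I, 33.38 g O.
Moles — H: 0.525 / 1.008 = 0.5208 mol; I: 66.1 / 126.90 = 0.5209 mol; O: 33.38 / 16.00 = 2.086 mol
Ratios (÷ 0.5208): H 1.000, I 1.000, O 4.006
Ratio ≈ 1:1:4, so the empirical formula is HIO4

HIO4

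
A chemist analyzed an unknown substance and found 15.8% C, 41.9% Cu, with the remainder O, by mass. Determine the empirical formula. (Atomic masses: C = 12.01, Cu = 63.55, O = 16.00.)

Assume 100 g: 15.8 g C, 41.9 g Cu, 42.3 g O.
Moles — C: 15.8 / 12.01 = 1.316 mol; Cu: 41.9 / 63.55 = 0.6593 mol; O: 42.3 / 16.00 = 2.644 mol
Smallest is Cu at 0.6593 mol; normalising gives C 1.995, Cu 1.000, O 4.010
Ratio ≈ 2:1:4, so the empirical formula is C2CuO4

C2CuO4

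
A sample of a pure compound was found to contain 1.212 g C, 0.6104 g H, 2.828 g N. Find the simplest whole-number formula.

C: 1.212 g ÷ 12.01 g/mol = 0.1009 mol
H: 0.6104 g ÷ 1.008 g/mol = 0.6056 mol
N: 2.828 g ÷ 14.01 g/mol = 0.2019 mol
Ratios (÷ 0.1009): C 1.000, H 6.001, N 2.000
≈ 1:6:2 → CH6N2

CH6N2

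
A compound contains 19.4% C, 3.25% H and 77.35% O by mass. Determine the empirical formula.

Assume 100 g: 19.4 g C, 3.25 g H, 77.35 g O.
n(C) = 19.4/12.01 = 1.615, n(H) = 3.25/1.008 = 3.224, n(O) = 77.35/16.00 = 4.834
Ratios (÷ 1.615): C 1.000, H 1.996, O 2.993
Ratio ≈ 1:2:3, so the empirical formula is CH2O3

CH2O3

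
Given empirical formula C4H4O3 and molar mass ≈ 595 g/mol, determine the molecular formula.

C24H24O18

Empirical-formula mass = 100.07 g/mol
n = 595 / 100.07 = 5.95 ≈ 6
Molecular formula = (C4H4O3)6 = C24H24O18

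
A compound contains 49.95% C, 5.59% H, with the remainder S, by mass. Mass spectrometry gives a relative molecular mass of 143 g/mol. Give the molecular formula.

Assume 100 g: 49.95 g C, 5.59 g H, 44.46 g S.
n(C) = 49.95/12.01 = 4.159, n(H) = 5.59/1.008 = 5.546, n(S) = 44.46/32.07 = 1.386
Smallest is S at 1.386 mol; normalising gives C 3.000, H 4.000, S 1.000
≈ 3:4:1 → C3H4S
Empirical-formula mass = 72.13 g/mol
n = 143 / 72.13 = 1.98 ≈ 2
Molecular formula = (C3H4S)×2 = C6H8S2

C6H8S2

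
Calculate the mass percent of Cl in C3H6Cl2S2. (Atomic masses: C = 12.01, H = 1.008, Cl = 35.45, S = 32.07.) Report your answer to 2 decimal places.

Molar mass = 3(12.01) + 6(1.008) + 2(35.45) + 2(32.07) = 177.118 g/mol
Mass of Cl per mole = 2 × 35.45 = 70.900 g
% Cl = 70.900 / 177.118 × 100 = 40.03%

40.03%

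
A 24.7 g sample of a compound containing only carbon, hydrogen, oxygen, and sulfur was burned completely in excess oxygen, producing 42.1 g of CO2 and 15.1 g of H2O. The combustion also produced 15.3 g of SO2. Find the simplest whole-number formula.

C4H7OS

mol C = 42.1 / 44.01 = 0.9566; mass C = 0.9566 × 12.01 = 11.49 g
mol H = 2 × (15.1 / 18.02) = 1.676; mass H = 1.676 × 1.008 = 1.689 g
mol S = 15.3 / 64.07 = 0.2388; mass S = 7.658 g
mass O = 24.7 − (20.84) = 3.864 g → mol O = 0.2415
Smallest is S at 0.2388 mol; normalising gives C 4.006, H 7.018, O 1.011, S 1.000
Ratio ≈ 4:7:1:1, so the empirical formula is C4H7OS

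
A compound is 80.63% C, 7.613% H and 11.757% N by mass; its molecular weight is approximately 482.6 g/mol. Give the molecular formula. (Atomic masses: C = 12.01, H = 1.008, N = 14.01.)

Assume 100 g: 80.63 g C, 7.613 g H, 11.757 g N.
Moles — C: 80.63 / 12.01 = 6.714 mol; H: 7.613 / 1.008 = 7.553 mol; N: 11.757 / 14.01 = 0.8392 mol
Divide by the smallest (0.8392 mol N): C 8.000, H 9.000, N 1.000
Ratio ≈ 8:9:1, so the empirical formula is C8H9N
Empirical-formula mass = 119.16 g/mol
n = 482.6 / 119.16 = 4.05 ≈ 4
Molecular formula = (C8H9N)×4 = C32H36N4

C32H36N4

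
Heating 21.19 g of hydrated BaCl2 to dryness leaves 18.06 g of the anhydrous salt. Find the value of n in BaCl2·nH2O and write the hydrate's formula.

Mass of water lost = 21.19 − 18.06 = 3.13 g → 3.13 / 18.02 = 0.1737 mol H2O
Molar mass of BaCl2 = 208.23 g/mol → mol BaCl2 = 18.06 / 208.23 = 0.08673
n = 0.1737 / 0.08673 = 2.00 ≈ 2 → BaCl2·2H2O

BaCl2·2H2O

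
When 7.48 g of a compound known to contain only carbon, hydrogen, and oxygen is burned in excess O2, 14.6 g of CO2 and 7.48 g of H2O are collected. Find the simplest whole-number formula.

C2H5O

mol C = 14.6 / 44.01 = 0.3317; mass C = 0.3317 × 12.01 = 3.984 g
mol H = 2 × (7.48 / 18.02) = 0.8302; mass H = 0.8302 × 1.008 = 0.8368 g
mass O = 7.48 − (4.821) = 2.659 g → mol O = 0.1662
Ratios (÷ 0.1662): C 1.996, H 4.996, O 1.000
≈ 2:5:1 → C2H5O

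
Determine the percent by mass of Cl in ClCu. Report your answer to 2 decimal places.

35.81%

Molar mass = 1(35.45) + 1(63.55) = 99.000 g/mol
Mass of Cl per mole = 1 × 35.45 = 35.450 g
% Cl = 35.450 / 99.000 × 100 = 35.81%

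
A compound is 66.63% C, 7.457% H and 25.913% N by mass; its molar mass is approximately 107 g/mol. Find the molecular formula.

Assume 100 g: 66.63 g C, 7.457 g H, 25.913 g N.
C: 66.63 g ÷ 12.01 g/mol = 5.548 mol
H: 7.457 g ÷ 1.008 g/mol = 7.398 mol
N: 25.913 g ÷ 14.01 g/mol = 1.85 mol
Smallest is N at 1.85 mol; normalising gives C 2.999, H 4.000, N 1.000
≈ 3:4:1 → C3H4N
Empirical-formula mass = 54.07 g/mol
n = 107 / 54.07 = 1.98 ≈ 2
Molecular formula = (C3H4N)×2 = C6H8N2

C6H8N2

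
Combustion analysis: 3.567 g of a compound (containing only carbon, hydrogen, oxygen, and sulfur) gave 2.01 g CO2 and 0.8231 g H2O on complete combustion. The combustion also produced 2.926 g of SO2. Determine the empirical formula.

mol C = 2.01 / 44.01 = 0.04567; mass C = 0.04567 × 12.01 = 0.5485 g
mol H = 2 × (0.8231 / 18.02) = 0.09135; mass H = 0.09135 × 1.008 = 0.09208 g
mol S = 2.926 / 64.07 = 0.04567; mass S = 1.465 g
mass O = 3.567 − (2.105) = 1.462 g → mol O = 0.09136
Ratios (÷ 0.04567): C 1.000, H 2.000, O 2.001, S 1.000
→ CH2O2S

CH2O2S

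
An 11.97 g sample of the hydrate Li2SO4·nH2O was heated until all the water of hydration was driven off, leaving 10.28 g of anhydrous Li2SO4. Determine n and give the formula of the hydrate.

Li2SO4·H2O

Mass of water lost = 11.97 − 10.28 = 1.69 g → 1.69 / 18.02 = 0.09378 mol H2O
Molar mass of Li2SO4 = 109.95 g/mol → mol Li2SO4 = 10.28 / 109.95 = 0.0935
n = 0.09378 / 0.0935 = 1.00 ≈ 1 → Li2SO4·H2O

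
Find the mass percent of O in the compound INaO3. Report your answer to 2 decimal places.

Molar mass = 1(126.90) + 1(22.99) + 3(16.00) = 197.890 g/mol
Mass of O per mole = 3 × 16.00 = 48.000 g
% O = 48.000 / 197.890 × 100 = 24.26%

24.26%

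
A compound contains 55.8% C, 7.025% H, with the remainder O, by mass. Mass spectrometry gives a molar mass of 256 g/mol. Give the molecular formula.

Assume 100 g: 55.8 g C, 7.025 g H, 37.175 g O.
Moles — C: 55.8 / 12.01 = 4.646 mol; H: 7.025 / 1.008 = 6.969 mol; O: 37.175 / 16.00 = 2.323 mol
Smallest is O at 2.323 mol; normalising gives C 2.000, H 3.000, O 1.000
Ratio ≈ 2:3:1, so the empirical formula is C2H3O
Empirical-formula mass = 43.04 g/mol
n = 256 / 43.04 = 5.95 ≈ 6
Molecular formula = (C2H3O)×6 = C12H18O6

C12H18O6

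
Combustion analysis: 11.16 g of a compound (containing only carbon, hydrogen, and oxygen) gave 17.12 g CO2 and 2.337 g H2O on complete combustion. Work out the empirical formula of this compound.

mol C = 17.12 / 44.01 = 0.3890; mass C = 0.3890 × 12.01 = 4.672 g
mol H = 2 × (2.337 / 18.02) = 0.2594; mass H = 0.2594 × 1.008 = 0.2615 g
mass O = 11.16 − (4.933) = 6.227 g → mol O = 0.3892
Divide by the smallest (0.2594 mol H): C 1.500, H 1.000, O 1.500
Scaling by 2: C 3.00, H 2.00, O 3.00 → C3H2O3

C3H2O3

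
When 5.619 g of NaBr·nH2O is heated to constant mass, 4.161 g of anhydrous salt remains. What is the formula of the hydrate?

NaBr·2H2O

Mass of water lost = 5.619 − 4.161 = 1.458 g → 1.458 / 18.02 = 0.08091 mol H2O
Molar mass of NaBr = 102.89 g/mol → mol NaBr = 4.161 / 102.89 = 0.04044
n = 0.08091 / 0.04044 = 2.00 ≈ 2 → NaBr·2H2O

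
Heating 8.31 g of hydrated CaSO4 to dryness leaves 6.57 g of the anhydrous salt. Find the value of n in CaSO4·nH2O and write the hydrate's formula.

CaSO4·2H2O

Mass of water lost = 8.31 − 6.57 = 1.74 g → 1.74 / 18.02 = 0.09656 mol H2O
Molar mass of CaSO4 = 136.15 g/mol → mol CaSO4 = 6.57 / 136.15 = 0.04826
n = 0.09656 / 0.04826 = 2.00 ≈ 2 → CaSO4·2H2O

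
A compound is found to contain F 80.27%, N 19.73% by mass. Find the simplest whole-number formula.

Assume 100 g: 80.27 g F, 19.73 g N.
F: 80.27 g ÷ 19.00 g/mol = 4.225 mol
N: 19.73 g ÷ 14.01 g/mol = 1.408 mol
Divide by the smallest (1.408 mol N): F 3.000, N 1.000
Ratio ≈ 3:1, so the empirical formula is F3N

F3N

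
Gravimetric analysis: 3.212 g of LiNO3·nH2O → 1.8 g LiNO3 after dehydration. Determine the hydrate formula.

Mass of water lost = 3.212 − 1.8 = 1.412 g → 1.412 / 18.02 = 0.07836 mol H2O
Molar mass of LiNO3 = 68.95 g/mol → mol LiNO3 = 1.8 / 68.95 = 0.02611
n = 0.07836 / 0.02611 = 3.00 ≈ 3 → LiNO3·3H2O

LiNO3·3H2O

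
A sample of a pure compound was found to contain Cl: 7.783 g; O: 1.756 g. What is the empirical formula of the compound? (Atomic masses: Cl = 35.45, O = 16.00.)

Cl2O

Moles — Cl: 7.783 / 35.45 = 0.2195 mol; O: 1.756 / 16.00 = 0.1098 mol
Smallest is O at 0.1098 mol; normalising gives Cl 2.000, O 1.000
→ Cl2O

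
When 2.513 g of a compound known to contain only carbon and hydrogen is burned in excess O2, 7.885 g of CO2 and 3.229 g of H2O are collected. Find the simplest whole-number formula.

CH2

mol C = 7.885 / 44.01 = 0.1792; mass C = 0.1792 × 12.01 = 2.152 g
mol H = 2 × (3.229 / 18.02) = 0.3584; mass H = 0.3584 × 1.008 = 0.3612 g
Smallest is C at 0.1792 mol; normalising gives C 1.000, H 2.000
→ CH2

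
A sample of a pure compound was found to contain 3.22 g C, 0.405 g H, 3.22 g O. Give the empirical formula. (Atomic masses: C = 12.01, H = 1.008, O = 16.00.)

C4H6O3

C: 3.22 g ÷ 12.01 g/mol = 0.2681 mol
H: 0.405 g ÷ 1.008 g/mol = 0.4018 mol
O: 3.22 g ÷ 16.00 g/mol = 0.2013 mol
Smallest is O at 0.2013 mol; normalising gives C 1.332, H 1.996, O 1.000
Multiply by 3: C 4.00, H 5.99, O 3.00 → C4H6O3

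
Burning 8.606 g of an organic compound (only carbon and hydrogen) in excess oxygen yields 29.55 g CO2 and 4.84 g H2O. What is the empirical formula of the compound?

mol C = 29.55 / 44.01 = 0.6714; mass C = 0.6714 × 12.01 = 8.064 g
mol H = 2 × (4.84 / 18.02) = 0.5372; mass H = 0.5372 × 1.008 = 0.5415 g
Smallest is H at 0.5372 mol; normalising gives C 1.250, H 1.000
Multiply by 4: C 5.00, H 4.00 → C5H4

C5H4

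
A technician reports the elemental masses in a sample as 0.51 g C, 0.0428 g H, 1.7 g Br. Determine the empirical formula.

C: 0.51 g ÷ 12.01 g/mol = 0.04246 mol
H: 0.0428 g ÷ 1.008 g/mol = 0.04246 mol
Br: 1.7 g ÷ 79.90 g/mol = 0.02128 mol
Divide by the smallest (0.02128 mol Br): C 1.996, H 1.996, Br 1.000
Ratio ≈ 2:2:1, so the empirical formula is C2H2Br

C2H2Br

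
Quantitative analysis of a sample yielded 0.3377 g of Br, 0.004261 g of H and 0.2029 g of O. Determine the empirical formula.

Br: 0.3377 g ÷ 79.90 g/mol = 0.004227 mol
H: 0.004261 g ÷ 1.008 g/mol = 0.004227 mol
O: 0.2029 g ÷ 16.00 g/mol = 0.01268 mol
Ratios (÷ 0.004227): Br 1.000, H 1.000, O 3.000
≈ 1:1:3 → BrHO3

BrHO3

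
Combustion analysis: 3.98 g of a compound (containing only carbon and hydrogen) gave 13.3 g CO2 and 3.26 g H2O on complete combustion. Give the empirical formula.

mol C = 13.3 / 44.01 = 0.3022; mass C = 0.3022 × 12.01 = 3.629 g
mol H = 2 × (3.26 / 18.02) = 0.3618; mass H = 0.3618 × 1.008 = 0.3647 g
Divide by the smallest (0.3022 mol C): C 1.000, H 1.197
Scaling by 5: C 5.00, H 5.99 → C5H6

C5H6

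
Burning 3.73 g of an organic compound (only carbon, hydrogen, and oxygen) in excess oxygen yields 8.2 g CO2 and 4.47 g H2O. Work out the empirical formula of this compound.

mol C = 8.2 / 44.01 = 0.1863; mass C = 0.1863 × 12.01 = 2.238 g
mol H = 2 × (4.47 / 18.02) = 0.4961; mass H = 0.4961 × 1.008 = 0.5001 g
mass O = 3.73 − (2.738) = 0.9922 g → mol O = 0.06201
Divide by the smallest (0.06201 mol O): C 3.005, H 8.000, O 1.000
→ C3H8O

C3H8O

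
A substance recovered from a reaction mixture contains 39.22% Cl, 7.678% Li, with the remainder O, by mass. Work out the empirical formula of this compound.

Assume 100 g: 39.22 g Cl, 7.678 g Li, 53.102 g O.
n(Cl) = 39.22/35.45 = 1.106, n(Li) = 7.678/6.94 = 1.106, n(O) = 53.102/16.00 = 3.319
Ratios (÷ 1.106): Cl 1.000, Li 1.000, O 3.000
≈ 1:1:3 → ClLiO3

ClLiO3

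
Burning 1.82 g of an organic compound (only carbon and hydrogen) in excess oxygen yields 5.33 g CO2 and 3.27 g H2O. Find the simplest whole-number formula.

CH3

mol C = 5.33 / 44.01 = 0.1211; mass C = 0.1211 × 12.01 = 1.455 g
mol H = 2 × (3.27 / 18.02) = 0.3629; mass H = 0.3629 × 1.008 = 0.3658 g
Divide by the smallest (0.1211 mol C): C 1.000, H 2.997
Ratio ≈ 1:3, so the empirical formula is CH3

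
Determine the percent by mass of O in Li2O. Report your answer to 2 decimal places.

Molar mass = 2(6.94) + 1(16.00) = 29.880 g/mol
Mass of O per mole = 1 × 16.00 = 16.000 g
% O = 16.000 / 29.880 × 100 = 53.55%

53.55%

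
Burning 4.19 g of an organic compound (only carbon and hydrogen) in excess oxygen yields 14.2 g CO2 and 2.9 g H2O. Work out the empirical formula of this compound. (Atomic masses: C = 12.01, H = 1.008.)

CH

mol C = 14.2 / 44.01 = 0.3227; mass C = 0.3227 × 12.01 = 3.875 g
mol H = 2 × (2.9 / 18.02) = 0.3219; mass H = 0.3219 × 1.008 = 0.3244 g
Divide by the smallest (0.3219 mol H): C 1.002, H 1.000
≈ 1:1 → CH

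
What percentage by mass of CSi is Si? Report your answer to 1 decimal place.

70.0%

Molar mass = 1(12.01) + 1(28.09) = 40.100 g/mol
Mass of Si per mole = 1 × 28.09 = 28.090 g
% Si = 28.090 / 40.100 × 100 = 70.0%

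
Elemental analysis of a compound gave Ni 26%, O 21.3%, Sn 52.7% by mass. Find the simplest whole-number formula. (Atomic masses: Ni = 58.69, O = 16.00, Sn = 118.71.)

NiO3Sn

Assume 100 g: 26 g Ni, 21.3 g O, 52.7 g Sn.
n(Ni) = 26/58.69 = 0.443, n(O) = 21.3/16.00 = 1.331, n(Sn) = 52.7/118.71 = 0.4439
Divide by the smallest (0.443 mol Ni): Ni 1.000, O 3.005, Sn 1.002
Ratio ≈ 1:3:1, so the empirical formula is NiO3Sn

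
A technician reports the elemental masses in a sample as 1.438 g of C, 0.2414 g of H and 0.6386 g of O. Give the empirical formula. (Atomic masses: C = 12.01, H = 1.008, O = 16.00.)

C3H6O

C: 1.438 g ÷ 12.01 g/mol = 0.1197 mol
H: 0.2414 g ÷ 1.008 g/mol = 0.2395 mol
O: 0.6386 g ÷ 16.00 g/mol = 0.03991 mol
Divide by the smallest (0.03991 mol O): C 3.000, H 6.000, O 1.000
→ C3H6O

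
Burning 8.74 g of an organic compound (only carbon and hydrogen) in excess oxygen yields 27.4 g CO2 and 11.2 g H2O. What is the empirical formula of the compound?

CH2

mol C = 27.4 / 44.01 = 0.6226; mass C = 0.6226 × 12.01 = 7.477 g
mol H = 2 × (11.2 / 18.02) = 1.243; mass H = 1.243 × 1.008 = 1.253 g
Divide by the smallest (0.6226 mol C): C 1.000, H 1.997
Ratio ≈ 1:2, so the empirical formula is CH2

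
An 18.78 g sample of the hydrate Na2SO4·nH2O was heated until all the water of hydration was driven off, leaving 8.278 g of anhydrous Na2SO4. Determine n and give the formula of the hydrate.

Na2SO4·10H2O

Mass of water lost = 18.78 − 8.278 = 10.5 g → 10.5 / 18.02 = 0.5828 mol H2O
Molar mass of Na2SO4 = 142.05 g/mol → mol Na2SO4 = 8.278 / 142.05 = 0.05828
n = 0.5828 / 0.05828 = 10.00 ≈ 10 → Na2SO4·10H2O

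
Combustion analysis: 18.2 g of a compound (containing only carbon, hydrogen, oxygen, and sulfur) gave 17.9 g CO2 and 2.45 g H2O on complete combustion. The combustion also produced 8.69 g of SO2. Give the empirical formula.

C3H2O4S

mol C = 17.9 / 44.01 = 0.4067; mass C = 0.4067 × 12.01 = 4.885 g
mol H = 2 × (2.45 / 18.02) = 0.2719; mass H = 0.2719 × 1.008 = 0.2741 g
mol S = 8.69 / 64.07 = 0.1356; mass S = 4.350 g
mass O = 18.2 − (9.509) = 8.691 g → mol O = 0.5432
Smallest is S at 0.1356 mol; normalising gives C 2.999, H 2.005, O 4.005, S 1.000
≈ 3:2:4:1 → C3H2O4S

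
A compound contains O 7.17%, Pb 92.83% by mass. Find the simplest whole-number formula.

OPb

Assume 100 g: 7.17 g O, 92.83 g Pb.
n(O) = 7.17/16.00 = 0.4481, n(Pb) = 92.83/207.2 = 0.448
Divide by the smallest (0.448 mol Pb): O 1.000, Pb 1.000
→ OPb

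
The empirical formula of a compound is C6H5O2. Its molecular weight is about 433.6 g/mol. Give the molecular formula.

C24H20O8

Empirical-formula mass = 109.10 g/mol
n = 433.6 / 109.10 = 3.97 ≈ 4
Molecular formula = (C6H5O2)4 = C24H20O8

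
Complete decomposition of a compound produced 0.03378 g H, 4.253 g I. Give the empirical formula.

HI

Moles — H: 0.03378 / 1.008 = 0.03351 mol; I: 4.253 / 126.90 = 0.03351 mol
Divide by the smallest (0.03351 mol H): H 1.000, I 1.000
≈ 1:1 → HI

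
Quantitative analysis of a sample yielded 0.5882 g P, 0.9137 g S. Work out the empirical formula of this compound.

P2S3

n(P) = 0.5882/30.97 = 0.01899, n(S) = 0.9137/32.07 = 0.02849
Ratios (÷ 0.01899): P 1.000, S 1.500
Multiply by 2: P 2.00, S 3.00 → P2S3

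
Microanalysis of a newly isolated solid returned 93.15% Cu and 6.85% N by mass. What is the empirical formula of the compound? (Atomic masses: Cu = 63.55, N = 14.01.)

Cu3N

Assume 100 g: 93.15 g Cu, 6.85 g N.
n(Cu) = 93.15/63.55 = 1.466, n(N) = 6.85/14.01 = 0.4889
Ratios (÷ 0.4889): Cu 2.998, N 1.000
→ Cu3N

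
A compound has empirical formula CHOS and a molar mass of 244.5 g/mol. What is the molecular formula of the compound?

Empirical-formula mass = 61.09 g/mol
n = 244.5 / 61.09 = 4.00 ≈ 4
Molecular formula = (CHOS)4 = C4H4O4S4

C4H4O4S4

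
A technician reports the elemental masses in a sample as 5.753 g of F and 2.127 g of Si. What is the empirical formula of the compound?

F4Si

F: 5.753 g ÷ 19.00 g/mol = 0.3028 mol
Si: 2.127 g ÷ 28.09 g/mol = 0.07572 mol
Smallest is Si at 0.07572 mol; normalising gives F 3.999, Si 1.000
Ratio ≈ 4:1, so the empirical formula is F4Si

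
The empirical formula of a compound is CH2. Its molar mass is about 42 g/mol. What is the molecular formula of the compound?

C3H6

Empirical-formula mass = 14.03 g/mol
n = 42 / 14.03 = 2.99 ≈ 3
Molecular formula = (CH2)3 = C3H6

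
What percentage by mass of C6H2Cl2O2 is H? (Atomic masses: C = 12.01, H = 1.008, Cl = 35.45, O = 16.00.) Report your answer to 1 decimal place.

Molar mass = 6(12.01) + 2(1.008) + 2(35.45) + 2(16.00) = 176.976 g/mol
Mass of H per mole = 2 × 1.008 = 2.016 g
% H = 2.016 / 176.976 × 100 = 1.1%

1.1%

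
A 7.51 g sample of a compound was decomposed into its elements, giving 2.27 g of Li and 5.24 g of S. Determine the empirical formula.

Moles — Li: 2.27 / 6.94 = 0.3271 mol; S: 5.24 / 32.07 = 0.1634 mol
Ratios (÷ 0.1634): Li 2.002, S 1.000
→ Li2S

Li2S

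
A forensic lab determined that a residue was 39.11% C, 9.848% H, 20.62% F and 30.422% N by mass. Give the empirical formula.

Assume 100 g: 39.11 g C, 9.848 g H, 20.62 g F, 30.422 g N.
Moles — C: 39.11 / 12.01 = 3.256 mol; H: 9.848 / 1.008 = 9.77 mol; F: 20.62 / 19.00 = 1.085 mol; N: 30.422 / 14.01 = 2.171 mol
Ratios (÷ 1.085): C 3.001, H 9.002, F 1.000, N 2.001
Ratio ≈ 3:9:1:2, so the empirical formula is C3H9FN2

C3H9FN2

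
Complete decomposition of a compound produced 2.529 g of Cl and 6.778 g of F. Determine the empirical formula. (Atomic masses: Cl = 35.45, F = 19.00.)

ClF5

Cl: 2.529 g ÷ 35.45 g/mol = 0.07134 mol
F: 6.778 g ÷ 19.00 g/mol = 0.3567 mol
Ratios (÷ 0.07134): Cl 1.000, F 5.001
Ratio ≈ 1:5, so the empirical formula is ClF5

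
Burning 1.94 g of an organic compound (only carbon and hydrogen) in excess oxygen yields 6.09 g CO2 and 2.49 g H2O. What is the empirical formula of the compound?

mol C = 6.09 / 44.01 = 0.1384; mass C = 0.1384 × 12.01 = 1.662 g
mol H = 2 × (2.49 / 18.02) = 0.2764; mass H = 0.2764 × 1.008 = 0.2786 g
Smallest is C at 0.1384 mol; normalising gives C 1.000, H 1.997
Ratio ≈ 1:2, so the empirical formula is CH2

CH2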